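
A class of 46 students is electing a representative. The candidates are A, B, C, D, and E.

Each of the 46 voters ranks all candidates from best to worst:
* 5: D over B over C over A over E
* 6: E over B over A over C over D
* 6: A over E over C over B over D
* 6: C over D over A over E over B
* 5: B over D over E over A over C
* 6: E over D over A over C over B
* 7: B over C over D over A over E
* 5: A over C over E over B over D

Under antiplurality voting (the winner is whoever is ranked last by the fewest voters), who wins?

A

Last-place votes: A 0, B 12, C 5, D 17, E 12.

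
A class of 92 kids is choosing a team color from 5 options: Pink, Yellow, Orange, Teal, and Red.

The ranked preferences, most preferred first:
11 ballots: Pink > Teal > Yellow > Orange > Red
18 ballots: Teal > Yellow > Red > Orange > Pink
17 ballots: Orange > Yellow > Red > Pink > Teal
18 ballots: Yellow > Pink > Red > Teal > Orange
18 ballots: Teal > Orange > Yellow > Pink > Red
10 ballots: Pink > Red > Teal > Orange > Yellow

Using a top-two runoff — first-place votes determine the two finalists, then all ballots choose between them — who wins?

Pink

Round 1 first-place votes: Pink 21, Yellow 18, Orange 17, Teal 36, Red 0. Teal and Pink advance.
Runoff: Teal is ranked above Pink on 36 ballots, Pink above Teal on 56.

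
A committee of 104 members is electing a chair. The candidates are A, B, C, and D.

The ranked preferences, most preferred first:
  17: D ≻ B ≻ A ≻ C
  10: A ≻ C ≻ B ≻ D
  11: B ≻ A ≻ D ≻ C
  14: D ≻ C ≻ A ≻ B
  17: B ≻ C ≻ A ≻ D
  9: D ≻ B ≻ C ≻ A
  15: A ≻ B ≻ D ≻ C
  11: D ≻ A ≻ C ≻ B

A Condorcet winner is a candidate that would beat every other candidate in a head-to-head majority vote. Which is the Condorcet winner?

B

B vs A: 54–50
B vs C: 69–35
B vs D: 53–51
B beats every other candidate.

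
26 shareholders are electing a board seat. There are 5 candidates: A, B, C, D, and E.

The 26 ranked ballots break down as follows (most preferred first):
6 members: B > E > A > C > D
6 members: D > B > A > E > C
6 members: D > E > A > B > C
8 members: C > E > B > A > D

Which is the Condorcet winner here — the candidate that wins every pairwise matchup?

E vs A: 20–6
E vs B: 14–12
E vs C: 18–8
E vs D: 14–12
E beats every other candidate.

E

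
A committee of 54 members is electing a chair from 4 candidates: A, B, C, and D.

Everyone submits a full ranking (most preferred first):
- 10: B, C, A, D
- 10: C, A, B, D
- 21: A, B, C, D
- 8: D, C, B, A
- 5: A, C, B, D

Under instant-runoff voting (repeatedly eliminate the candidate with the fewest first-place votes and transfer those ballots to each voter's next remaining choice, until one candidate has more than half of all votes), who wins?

Round 1: A 26, B 10, C 10, D 8. D eliminated.
Round 2: A 26, B 10, C 18. B eliminated.
Round 3: A 26, C 28. C has a majority (≥28).

C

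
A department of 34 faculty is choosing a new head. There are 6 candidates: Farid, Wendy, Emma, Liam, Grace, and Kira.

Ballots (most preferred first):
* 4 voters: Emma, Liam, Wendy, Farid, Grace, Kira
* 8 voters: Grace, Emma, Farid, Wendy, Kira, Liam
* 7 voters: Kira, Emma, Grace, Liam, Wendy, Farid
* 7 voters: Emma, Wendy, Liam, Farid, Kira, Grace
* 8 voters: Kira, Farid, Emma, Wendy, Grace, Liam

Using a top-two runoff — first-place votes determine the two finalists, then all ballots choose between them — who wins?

Round 1 first-place votes: Farid 0, Wendy 0, Emma 11, Liam 0, Grace 8, Kira 15. Kira and Emma advance.
Runoff: Kira is ranked above Emma on 15 ballots, Emma above Kira on 19.

Emma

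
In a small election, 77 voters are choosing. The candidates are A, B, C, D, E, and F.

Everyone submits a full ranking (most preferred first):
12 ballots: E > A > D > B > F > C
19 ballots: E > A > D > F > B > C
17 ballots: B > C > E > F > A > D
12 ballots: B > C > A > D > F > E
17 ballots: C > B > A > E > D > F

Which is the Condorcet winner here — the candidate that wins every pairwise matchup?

B vs A: 46–31
B vs C: 60–17
B vs D: 46–31
B vs E: 46–31
B vs F: 58–19
B beats every other candidate.

B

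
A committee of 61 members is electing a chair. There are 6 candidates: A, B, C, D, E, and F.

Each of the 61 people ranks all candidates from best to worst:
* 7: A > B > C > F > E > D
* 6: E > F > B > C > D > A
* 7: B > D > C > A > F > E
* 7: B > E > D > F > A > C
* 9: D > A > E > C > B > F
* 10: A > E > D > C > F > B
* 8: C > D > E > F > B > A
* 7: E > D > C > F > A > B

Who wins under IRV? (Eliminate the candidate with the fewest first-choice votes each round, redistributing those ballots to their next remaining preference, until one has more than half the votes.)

Round 1: A 17, B 14, C 8, D 9, E 13, F 0. F eliminated.
Round 2: A 17, B 14, C 8, D 9, E 13. C eliminated.
Round 3: A 17, B 14, D 17, E 13. E eliminated.
Round 4: A 17, B 20, D 24. A eliminated.
Round 5: B 27, D 34. D has a majority (≥31).

D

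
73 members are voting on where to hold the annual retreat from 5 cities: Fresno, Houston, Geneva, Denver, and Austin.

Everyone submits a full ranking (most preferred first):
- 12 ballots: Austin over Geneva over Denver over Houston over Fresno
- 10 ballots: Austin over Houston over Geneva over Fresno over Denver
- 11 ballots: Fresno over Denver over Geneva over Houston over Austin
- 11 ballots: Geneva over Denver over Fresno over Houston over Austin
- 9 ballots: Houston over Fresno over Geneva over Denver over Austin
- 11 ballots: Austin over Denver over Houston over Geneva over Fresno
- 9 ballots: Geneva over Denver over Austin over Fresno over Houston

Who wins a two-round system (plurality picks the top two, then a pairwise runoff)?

Round 1 first-place votes: Fresno 11, Houston 9, Geneva 20, Denver 0, Austin 33. Austin and Geneva advance.
Runoff: Austin is ranked above Geneva on 33 ballots, Geneva above Austin on 40.

Geneva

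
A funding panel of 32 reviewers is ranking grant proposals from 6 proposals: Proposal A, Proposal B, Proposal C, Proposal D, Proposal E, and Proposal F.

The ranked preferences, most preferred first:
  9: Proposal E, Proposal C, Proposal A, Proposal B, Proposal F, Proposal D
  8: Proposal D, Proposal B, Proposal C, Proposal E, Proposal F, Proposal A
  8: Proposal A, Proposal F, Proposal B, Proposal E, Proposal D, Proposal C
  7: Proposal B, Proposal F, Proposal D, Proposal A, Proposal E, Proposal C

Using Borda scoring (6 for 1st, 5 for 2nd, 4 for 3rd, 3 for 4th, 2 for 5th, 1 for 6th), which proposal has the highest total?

Proposal B

Proposal A: 9×4 + 8×1 + 8×6 + 7×3 = 113
Proposal B: 9×3 + 8×5 + 8×4 + 7×6 = 141
Proposal C: 9×5 + 8×4 + 8×1 + 7×1 = 92
Proposal D: 9×1 + 8×6 + 8×2 + 7×4 = 101
Proposal E: 9×6 + 8×3 + 8×3 + 7×2 = 116
Proposal F: 9×2 + 8×2 + 8×5 + 7×5 = 109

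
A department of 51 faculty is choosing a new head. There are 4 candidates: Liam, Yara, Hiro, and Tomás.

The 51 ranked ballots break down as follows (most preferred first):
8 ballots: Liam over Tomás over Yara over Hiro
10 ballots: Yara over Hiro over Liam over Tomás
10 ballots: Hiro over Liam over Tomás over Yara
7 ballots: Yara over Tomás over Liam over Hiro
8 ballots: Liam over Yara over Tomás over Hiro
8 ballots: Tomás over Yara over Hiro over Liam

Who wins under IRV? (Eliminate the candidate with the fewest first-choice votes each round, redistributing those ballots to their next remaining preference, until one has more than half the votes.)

Round 1: Liam 16, Yara 17, Hiro 10, Tomás 8. Tomás eliminated.
Round 2: Liam 16, Yara 25, Hiro 10. Hiro eliminated.
Round 3: Liam 26, Yara 25. Liam has a majority (≥26).

Liam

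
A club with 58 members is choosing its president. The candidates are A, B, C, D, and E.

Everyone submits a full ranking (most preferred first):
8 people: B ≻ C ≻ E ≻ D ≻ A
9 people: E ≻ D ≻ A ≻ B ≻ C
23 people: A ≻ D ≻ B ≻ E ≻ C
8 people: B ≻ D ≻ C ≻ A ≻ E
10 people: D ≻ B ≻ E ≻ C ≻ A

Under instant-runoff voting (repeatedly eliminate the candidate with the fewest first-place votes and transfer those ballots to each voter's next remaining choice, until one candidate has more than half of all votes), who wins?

D

Round 1: A 23, B 16, C 0, D 10, E 9. C eliminated.
Round 2: A 23, B 16, D 10, E 9. E eliminated.
Round 3: A 23, B 16, D 19. B eliminated.
Round 4: A 23, D 35. D has a majority (≥30).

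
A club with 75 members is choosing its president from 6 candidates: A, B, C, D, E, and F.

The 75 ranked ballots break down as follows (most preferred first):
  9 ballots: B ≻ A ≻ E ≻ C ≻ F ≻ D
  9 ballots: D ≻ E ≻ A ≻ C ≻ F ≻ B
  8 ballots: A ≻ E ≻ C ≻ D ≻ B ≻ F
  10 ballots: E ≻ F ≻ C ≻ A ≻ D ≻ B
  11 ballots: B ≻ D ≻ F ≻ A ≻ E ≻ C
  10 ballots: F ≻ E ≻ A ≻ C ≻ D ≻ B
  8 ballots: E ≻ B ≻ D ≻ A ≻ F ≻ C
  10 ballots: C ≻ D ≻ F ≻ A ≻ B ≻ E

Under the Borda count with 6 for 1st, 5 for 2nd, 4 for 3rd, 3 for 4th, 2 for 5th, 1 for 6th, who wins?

E

A: 9×5 + 9×4 + 8×6 + 10×3 + 11×3 + 10×4 + 8×3 + 10×3 = 286
B: 9×6 + 9×1 + 8×2 + 10×1 + 11×6 + 10×1 + 8×5 + 10×2 = 225
C: 9×3 + 9×3 + 8×4 + 10×4 + 11×1 + 10×3 + 8×1 + 10×6 = 235
D: 9×1 + 9×6 + 8×3 + 10×2 + 11×5 + 10×2 + 8×4 + 10×5 = 264
E: 9×4 + 9×5 + 8×5 + 10×6 + 11×2 + 10×5 + 8×6 + 10×1 = 311
F: 9×2 + 9×2 + 8×1 + 10×5 + 11×4 + 10×6 + 8×2 + 10×4 = 254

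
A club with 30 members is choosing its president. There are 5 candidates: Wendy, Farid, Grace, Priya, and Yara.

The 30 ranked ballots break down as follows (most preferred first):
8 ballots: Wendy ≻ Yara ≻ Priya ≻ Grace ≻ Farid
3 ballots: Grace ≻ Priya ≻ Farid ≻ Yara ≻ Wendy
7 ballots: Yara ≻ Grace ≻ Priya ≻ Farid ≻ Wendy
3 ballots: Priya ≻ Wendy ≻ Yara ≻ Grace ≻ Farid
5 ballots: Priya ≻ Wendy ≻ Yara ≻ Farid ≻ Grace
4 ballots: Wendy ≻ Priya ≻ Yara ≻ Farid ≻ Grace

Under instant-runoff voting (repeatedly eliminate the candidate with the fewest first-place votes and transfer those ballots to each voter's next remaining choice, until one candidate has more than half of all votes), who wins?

Round 1: Wendy 12, Farid 0, Grace 3, Priya 8, Yara 7. Farid eliminated.
Round 2: Wendy 12, Grace 3, Priya 8, Yara 7. Grace eliminated.
Round 3: Wendy 12, Priya 11, Yara 7. Yara eliminated.
Round 4: Wendy 12, Priya 18. Priya has a majority (≥16).

Priya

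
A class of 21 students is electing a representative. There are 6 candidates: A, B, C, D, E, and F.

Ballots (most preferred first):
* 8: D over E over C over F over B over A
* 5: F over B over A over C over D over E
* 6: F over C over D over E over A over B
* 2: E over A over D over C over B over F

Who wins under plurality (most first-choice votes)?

First-place votes: A 0, B 0, C 0, D 8, E 2, F 11.

F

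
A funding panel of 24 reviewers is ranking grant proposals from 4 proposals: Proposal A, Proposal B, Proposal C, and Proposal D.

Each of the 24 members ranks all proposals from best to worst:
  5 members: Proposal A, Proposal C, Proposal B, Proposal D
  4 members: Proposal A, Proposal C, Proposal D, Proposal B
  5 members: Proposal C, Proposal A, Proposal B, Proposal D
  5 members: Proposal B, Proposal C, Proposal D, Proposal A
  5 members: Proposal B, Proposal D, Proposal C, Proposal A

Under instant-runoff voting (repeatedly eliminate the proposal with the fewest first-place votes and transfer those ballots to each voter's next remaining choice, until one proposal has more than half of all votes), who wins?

Proposal A

Round 1: Proposal A 9, Proposal B 10, Proposal C 5, Proposal D 0. Proposal D eliminated.
Round 2: Proposal A 9, Proposal B 10, Proposal C 5. Proposal C eliminated.
Round 3: Proposal A 14, Proposal B 10. Proposal A has a majority (≥13).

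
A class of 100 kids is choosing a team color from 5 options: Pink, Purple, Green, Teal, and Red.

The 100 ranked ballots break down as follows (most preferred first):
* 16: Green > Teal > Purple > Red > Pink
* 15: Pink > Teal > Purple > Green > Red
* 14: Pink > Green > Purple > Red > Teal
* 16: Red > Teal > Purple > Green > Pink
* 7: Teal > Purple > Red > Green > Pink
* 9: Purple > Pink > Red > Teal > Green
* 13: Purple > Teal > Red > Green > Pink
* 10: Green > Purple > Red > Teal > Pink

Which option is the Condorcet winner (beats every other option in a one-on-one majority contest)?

Teal vs Pink: 62–38
Teal vs Purple: 54–46
Teal vs Green: 60–40
Teal vs Red: 51–49
Teal beats every other option.

Teal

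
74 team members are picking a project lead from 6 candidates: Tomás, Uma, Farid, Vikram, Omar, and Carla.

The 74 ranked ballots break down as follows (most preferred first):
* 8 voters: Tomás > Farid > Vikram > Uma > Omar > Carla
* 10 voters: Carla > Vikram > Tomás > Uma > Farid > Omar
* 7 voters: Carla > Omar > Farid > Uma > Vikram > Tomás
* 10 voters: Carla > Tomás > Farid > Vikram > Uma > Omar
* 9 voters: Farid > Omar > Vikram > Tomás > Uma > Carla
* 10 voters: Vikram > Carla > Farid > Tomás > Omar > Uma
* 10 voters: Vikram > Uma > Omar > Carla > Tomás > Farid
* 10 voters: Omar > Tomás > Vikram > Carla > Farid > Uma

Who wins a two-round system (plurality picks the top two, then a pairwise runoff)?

Vikram

Round 1 first-place votes: Tomás 8, Uma 0, Farid 9, Vikram 20, Omar 10, Carla 27. Carla and Vikram advance.
Runoff: Carla is ranked above Vikram on 27 ballots, Vikram above Carla on 47.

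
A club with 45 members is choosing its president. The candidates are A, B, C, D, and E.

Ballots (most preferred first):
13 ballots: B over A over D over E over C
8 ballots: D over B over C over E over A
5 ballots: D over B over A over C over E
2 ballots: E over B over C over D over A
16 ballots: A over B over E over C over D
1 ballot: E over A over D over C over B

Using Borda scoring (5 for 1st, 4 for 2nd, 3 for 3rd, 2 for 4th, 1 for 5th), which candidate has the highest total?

A: 13×4 + 8×1 + 5×3 + 2×1 + 16×5 + 1×4 = 161
B: 13×5 + 8×4 + 5×4 + 2×4 + 16×4 + 1×1 = 190
C: 13×1 + 8×3 + 5×2 + 2×3 + 16×2 + 1×2 = 87
D: 13×3 + 8×5 + 5×5 + 2×2 + 16×1 + 1×3 = 127
E: 13×2 + 8×2 + 5×1 + 2×5 + 16×3 + 1×5 = 110

B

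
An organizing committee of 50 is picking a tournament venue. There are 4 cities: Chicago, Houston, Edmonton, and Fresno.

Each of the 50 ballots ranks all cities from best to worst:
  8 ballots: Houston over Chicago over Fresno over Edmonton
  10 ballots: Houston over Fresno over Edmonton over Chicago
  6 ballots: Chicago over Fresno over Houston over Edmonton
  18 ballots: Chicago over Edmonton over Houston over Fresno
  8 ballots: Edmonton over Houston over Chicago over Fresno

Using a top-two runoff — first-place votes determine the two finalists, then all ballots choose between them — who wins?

Round 1 first-place votes: Chicago 24, Houston 18, Edmonton 8, Fresno 0. Chicago and Houston advance.
Runoff: Chicago is ranked above Houston on 24 ballots, Houston above Chicago on 26.

Houston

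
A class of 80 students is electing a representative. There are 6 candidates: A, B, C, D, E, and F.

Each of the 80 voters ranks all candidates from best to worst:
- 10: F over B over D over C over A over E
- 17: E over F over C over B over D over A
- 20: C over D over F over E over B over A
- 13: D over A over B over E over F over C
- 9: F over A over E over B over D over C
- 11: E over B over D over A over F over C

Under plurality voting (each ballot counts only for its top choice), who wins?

First-place votes: A 0, B 0, C 20, D 13, E 28, F 19.

E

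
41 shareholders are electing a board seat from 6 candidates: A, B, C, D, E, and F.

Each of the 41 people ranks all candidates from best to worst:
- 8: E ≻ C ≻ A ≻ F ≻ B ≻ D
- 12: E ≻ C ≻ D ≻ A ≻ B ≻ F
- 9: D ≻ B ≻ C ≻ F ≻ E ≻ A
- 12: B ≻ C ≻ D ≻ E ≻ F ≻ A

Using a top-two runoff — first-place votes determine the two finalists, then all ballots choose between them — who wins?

B

Round 1 first-place votes: A 0, B 12, C 0, D 9, E 20, F 0. E and B advance.
Runoff: E is ranked above B on 20 ballots, B above E on 21.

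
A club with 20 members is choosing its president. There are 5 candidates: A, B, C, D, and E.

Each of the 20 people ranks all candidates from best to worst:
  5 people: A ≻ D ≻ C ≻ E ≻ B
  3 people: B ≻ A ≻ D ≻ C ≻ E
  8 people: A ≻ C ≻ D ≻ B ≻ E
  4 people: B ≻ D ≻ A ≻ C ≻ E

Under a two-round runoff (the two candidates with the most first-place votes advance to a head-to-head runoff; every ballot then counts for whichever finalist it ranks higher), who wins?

A

Round 1 first-place votes: A 13, B 7, C 0, D 0, E 0. A and B advance.
Runoff: A is ranked above B on 13 ballots, B above A on 7.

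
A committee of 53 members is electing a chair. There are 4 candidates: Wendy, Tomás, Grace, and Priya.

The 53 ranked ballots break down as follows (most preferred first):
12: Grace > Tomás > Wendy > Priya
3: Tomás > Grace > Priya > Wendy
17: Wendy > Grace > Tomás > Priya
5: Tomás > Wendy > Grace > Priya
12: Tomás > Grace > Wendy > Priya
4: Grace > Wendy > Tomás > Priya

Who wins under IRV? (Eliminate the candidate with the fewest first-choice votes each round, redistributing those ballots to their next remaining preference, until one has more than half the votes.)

Round 1: Wendy 17, Tomás 20, Grace 16, Priya 0. Priya eliminated.
Round 2: Wendy 17, Tomás 20, Grace 16. Grace eliminated.
Round 3: Wendy 21, Tomás 32. Tomás has a majority (≥27).

Tomás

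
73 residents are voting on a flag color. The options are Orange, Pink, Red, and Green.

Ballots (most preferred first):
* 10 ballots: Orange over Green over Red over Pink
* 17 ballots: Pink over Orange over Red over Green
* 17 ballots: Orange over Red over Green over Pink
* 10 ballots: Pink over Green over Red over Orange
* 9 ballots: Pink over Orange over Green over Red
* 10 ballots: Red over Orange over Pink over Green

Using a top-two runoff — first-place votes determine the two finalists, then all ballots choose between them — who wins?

Round 1 first-place votes: Orange 27, Pink 36, Red 10, Green 0. Pink and Orange advance.
Runoff: Pink is ranked above Orange on 36 ballots, Orange above Pink on 37.

Orange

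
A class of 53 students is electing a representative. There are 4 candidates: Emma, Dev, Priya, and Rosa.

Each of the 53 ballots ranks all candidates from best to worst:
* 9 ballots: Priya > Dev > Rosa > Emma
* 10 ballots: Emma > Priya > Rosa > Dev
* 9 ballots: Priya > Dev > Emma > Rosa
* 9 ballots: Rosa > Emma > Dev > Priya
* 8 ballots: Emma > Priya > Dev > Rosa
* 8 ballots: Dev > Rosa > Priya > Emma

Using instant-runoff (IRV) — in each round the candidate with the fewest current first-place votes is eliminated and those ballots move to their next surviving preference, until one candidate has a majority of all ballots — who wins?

Round 1: Emma 18, Dev 8, Priya 18, Rosa 9. Dev eliminated.
Round 2: Emma 18, Priya 18, Rosa 17. Rosa eliminated.
Round 3: Emma 27, Priya 26. Emma has a majority (≥27).

Emma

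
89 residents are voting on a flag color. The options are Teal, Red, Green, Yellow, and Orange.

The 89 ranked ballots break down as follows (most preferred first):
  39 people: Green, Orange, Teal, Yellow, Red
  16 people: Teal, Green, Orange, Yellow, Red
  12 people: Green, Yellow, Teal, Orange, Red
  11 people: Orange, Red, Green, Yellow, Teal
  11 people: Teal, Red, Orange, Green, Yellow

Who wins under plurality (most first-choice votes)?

First-place votes: Teal 27, Red 0, Green 51, Yellow 0, Orange 11.

Green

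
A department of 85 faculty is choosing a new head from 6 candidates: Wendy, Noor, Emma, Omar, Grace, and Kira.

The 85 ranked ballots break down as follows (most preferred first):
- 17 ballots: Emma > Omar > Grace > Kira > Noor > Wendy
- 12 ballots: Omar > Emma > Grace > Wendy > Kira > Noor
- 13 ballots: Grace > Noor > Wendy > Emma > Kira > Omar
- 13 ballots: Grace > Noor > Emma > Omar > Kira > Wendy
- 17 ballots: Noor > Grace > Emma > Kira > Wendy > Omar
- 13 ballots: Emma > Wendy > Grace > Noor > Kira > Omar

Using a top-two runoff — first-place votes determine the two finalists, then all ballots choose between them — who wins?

Grace

Round 1 first-place votes: Wendy 0, Noor 17, Emma 30, Omar 12, Grace 26, Kira 0. Emma and Grace advance.
Runoff: Emma is ranked above Grace on 42 ballots, Grace above Emma on 43.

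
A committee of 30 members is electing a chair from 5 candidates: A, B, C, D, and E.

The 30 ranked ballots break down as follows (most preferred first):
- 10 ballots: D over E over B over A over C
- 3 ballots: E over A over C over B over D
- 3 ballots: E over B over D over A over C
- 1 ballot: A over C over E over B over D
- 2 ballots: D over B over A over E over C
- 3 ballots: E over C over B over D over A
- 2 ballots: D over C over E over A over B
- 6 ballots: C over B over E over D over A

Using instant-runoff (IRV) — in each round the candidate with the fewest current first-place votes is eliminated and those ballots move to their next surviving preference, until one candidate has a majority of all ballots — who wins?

E

Round 1: A 1, B 0, C 6, D 14, E 9. B eliminated.
Round 2: A 1, C 6, D 14, E 9. A eliminated.
Round 3: C 7, D 14, E 9. C eliminated.
Round 4: D 14, E 16. E has a majority (≥16).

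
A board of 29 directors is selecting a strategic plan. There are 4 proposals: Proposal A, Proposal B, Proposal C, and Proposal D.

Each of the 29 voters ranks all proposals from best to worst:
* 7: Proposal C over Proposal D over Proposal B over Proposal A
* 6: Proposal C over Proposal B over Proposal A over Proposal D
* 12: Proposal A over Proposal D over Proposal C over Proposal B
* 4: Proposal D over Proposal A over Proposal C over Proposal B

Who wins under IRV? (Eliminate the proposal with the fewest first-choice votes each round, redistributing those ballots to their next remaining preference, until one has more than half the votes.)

Round 1: Proposal A 12, Proposal B 0, Proposal C 13, Proposal D 4. Proposal B eliminated.
Round 2: Proposal A 12, Proposal C 13, Proposal D 4. Proposal D eliminated.
Round 3: Proposal A 16, Proposal C 13. Proposal A has a majority (≥15).

Proposal A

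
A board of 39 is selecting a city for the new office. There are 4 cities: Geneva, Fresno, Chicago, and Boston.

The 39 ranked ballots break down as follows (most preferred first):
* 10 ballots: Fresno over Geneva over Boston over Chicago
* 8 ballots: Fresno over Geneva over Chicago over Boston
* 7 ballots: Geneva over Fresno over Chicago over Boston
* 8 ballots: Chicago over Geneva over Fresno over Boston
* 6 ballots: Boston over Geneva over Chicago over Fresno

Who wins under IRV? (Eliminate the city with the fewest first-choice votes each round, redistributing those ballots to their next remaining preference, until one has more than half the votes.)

Geneva

Round 1: Geneva 7, Fresno 18, Chicago 8, Boston 6. Boston eliminated.
Round 2: Geneva 13, Fresno 18, Chicago 8. Chicago eliminated.
Round 3: Geneva 21, Fresno 18. Geneva has a majority (≥20).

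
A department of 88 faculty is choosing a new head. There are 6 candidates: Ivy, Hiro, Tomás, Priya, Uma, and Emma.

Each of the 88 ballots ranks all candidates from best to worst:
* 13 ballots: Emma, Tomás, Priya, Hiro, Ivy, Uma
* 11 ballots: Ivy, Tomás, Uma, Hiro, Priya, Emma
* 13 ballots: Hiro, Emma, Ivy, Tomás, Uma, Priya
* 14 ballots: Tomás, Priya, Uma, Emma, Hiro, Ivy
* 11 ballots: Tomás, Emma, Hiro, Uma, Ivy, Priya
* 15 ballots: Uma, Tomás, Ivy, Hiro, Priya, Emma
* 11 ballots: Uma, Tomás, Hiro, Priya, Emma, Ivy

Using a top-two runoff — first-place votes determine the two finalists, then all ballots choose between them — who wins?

Tomás

Round 1 first-place votes: Ivy 11, Hiro 13, Tomás 25, Priya 0, Uma 26, Emma 13. Uma and Tomás advance.
Runoff: Uma is ranked above Tomás on 26 ballots, Tomás above Uma on 62.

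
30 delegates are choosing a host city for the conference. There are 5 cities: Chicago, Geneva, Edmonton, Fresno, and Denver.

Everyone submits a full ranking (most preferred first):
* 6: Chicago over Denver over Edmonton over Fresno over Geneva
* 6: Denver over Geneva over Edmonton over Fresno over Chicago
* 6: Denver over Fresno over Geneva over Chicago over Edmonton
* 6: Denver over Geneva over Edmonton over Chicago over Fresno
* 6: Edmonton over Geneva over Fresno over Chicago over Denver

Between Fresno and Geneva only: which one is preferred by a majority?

Geneva

Fresno is ranked above Geneva on 12 ballots; Geneva above Fresno on 18.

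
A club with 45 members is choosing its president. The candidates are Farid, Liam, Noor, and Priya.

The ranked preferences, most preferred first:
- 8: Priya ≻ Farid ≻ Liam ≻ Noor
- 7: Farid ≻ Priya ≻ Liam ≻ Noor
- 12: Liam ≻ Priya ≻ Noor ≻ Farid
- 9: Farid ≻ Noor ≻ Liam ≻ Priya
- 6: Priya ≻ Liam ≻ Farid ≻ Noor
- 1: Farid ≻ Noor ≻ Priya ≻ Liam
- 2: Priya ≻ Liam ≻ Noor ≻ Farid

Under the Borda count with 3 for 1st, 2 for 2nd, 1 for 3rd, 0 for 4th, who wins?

Priya

Farid: 8×2 + 7×3 + 12×0 + 9×3 + 6×1 + 1×3 + 2×0 = 73
Liam: 8×1 + 7×1 + 12×3 + 9×1 + 6×2 + 1×0 + 2×2 = 76
Noor: 8×0 + 7×0 + 12×1 + 9×2 + 6×0 + 1×2 + 2×1 = 34
Priya: 8×3 + 7×2 + 12×2 + 9×0 + 6×3 + 1×1 + 2×3 = 87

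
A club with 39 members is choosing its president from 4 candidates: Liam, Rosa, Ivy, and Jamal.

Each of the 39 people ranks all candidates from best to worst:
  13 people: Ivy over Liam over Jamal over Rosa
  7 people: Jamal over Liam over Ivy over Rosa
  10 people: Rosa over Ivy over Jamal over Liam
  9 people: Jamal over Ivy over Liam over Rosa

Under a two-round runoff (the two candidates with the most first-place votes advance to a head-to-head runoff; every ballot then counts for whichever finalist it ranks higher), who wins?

Ivy

Round 1 first-place votes: Liam 0, Rosa 10, Ivy 13, Jamal 16. Jamal and Ivy advance.
Runoff: Jamal is ranked above Ivy on 16 ballots, Ivy above Jamal on 23.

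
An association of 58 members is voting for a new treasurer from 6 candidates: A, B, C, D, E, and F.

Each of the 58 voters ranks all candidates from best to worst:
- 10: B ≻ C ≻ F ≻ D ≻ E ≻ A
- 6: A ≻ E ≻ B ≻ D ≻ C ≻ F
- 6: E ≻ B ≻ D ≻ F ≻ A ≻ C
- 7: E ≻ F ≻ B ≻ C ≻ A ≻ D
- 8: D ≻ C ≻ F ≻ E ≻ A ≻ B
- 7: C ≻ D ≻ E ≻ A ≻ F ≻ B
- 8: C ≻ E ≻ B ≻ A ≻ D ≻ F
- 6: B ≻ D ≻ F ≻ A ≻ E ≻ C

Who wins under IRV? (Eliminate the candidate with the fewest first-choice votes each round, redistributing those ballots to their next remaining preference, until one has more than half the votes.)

Round 1: A 6, B 16, C 15, D 8, E 13, F 0. F eliminated.
Round 2: A 6, B 16, C 15, D 8, E 13. A eliminated.
Round 3: B 16, C 15, D 8, E 19. D eliminated.
Round 4: B 16, C 23, E 19. B eliminated.
Round 5: C 33, E 25. C has a majority (≥30).

C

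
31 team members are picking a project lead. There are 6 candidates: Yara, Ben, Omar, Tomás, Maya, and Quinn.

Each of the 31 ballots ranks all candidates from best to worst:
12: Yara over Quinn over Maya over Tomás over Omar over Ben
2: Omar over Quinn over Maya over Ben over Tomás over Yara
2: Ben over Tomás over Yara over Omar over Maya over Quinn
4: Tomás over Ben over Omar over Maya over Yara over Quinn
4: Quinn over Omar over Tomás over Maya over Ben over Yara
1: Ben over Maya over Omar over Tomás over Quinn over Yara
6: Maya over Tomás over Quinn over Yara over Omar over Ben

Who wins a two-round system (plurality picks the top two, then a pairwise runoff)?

Maya

Round 1 first-place votes: Yara 12, Ben 3, Omar 2, Tomás 4, Maya 6, Quinn 4. Yara and Maya advance.
Runoff: Yara is ranked above Maya on 14 ballots, Maya above Yara on 17.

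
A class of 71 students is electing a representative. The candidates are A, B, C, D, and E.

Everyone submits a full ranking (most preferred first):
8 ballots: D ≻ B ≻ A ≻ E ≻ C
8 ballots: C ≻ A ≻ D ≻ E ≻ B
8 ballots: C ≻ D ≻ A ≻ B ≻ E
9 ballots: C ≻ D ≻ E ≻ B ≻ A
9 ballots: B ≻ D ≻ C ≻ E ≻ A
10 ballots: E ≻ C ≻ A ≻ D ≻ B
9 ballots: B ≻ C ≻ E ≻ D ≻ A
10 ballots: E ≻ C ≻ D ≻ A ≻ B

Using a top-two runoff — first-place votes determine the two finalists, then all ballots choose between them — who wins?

C

Round 1 first-place votes: A 0, B 18, C 25, D 8, E 20. C and E advance.
Runoff: C is ranked above E on 43 ballots, E above C on 28.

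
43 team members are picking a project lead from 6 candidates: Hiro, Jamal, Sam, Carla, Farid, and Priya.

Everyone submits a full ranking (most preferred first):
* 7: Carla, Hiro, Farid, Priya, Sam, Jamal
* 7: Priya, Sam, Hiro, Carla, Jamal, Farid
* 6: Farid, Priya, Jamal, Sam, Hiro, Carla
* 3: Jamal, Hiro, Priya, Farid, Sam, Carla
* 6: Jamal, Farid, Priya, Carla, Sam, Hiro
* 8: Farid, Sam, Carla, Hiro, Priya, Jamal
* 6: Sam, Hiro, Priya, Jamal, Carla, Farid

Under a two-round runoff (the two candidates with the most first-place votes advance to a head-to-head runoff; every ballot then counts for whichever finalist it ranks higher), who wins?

Jamal

Round 1 first-place votes: Hiro 0, Jamal 9, Sam 6, Carla 7, Farid 14, Priya 7. Farid and Jamal advance.
Runoff: Farid is ranked above Jamal on 21 ballots, Jamal above Farid on 22.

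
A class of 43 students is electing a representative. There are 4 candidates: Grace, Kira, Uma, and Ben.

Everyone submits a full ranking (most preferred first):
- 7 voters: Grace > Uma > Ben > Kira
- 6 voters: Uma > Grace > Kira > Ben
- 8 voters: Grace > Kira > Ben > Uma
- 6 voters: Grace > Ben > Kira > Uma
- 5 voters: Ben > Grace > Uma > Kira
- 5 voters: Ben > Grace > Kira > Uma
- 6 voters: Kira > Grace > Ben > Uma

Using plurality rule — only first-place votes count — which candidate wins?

First-place votes: Grace 21, Kira 6, Uma 6, Ben 10.

Grace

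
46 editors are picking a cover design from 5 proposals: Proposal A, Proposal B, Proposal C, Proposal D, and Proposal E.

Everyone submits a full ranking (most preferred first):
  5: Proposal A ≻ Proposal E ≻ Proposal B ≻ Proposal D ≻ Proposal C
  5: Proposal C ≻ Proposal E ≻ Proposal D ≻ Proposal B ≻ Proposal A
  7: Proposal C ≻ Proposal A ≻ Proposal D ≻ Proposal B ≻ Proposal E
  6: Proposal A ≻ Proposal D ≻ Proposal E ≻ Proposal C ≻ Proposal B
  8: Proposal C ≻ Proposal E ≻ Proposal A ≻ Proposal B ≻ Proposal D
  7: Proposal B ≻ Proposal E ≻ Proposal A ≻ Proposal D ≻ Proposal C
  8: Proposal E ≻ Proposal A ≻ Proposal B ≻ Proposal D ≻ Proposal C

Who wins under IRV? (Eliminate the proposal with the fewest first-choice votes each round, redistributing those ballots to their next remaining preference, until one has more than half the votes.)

Round 1: Proposal A 11, Proposal B 7, Proposal C 20, Proposal D 0, Proposal E 8. Proposal D eliminated.
Round 2: Proposal A 11, Proposal B 7, Proposal C 20, Proposal E 8. Proposal B eliminated.
Round 3: Proposal A 11, Proposal C 20, Proposal E 15. Proposal A eliminated.
Round 4: Proposal C 20, Proposal E 26. Proposal E has a majority (≥24).

Proposal E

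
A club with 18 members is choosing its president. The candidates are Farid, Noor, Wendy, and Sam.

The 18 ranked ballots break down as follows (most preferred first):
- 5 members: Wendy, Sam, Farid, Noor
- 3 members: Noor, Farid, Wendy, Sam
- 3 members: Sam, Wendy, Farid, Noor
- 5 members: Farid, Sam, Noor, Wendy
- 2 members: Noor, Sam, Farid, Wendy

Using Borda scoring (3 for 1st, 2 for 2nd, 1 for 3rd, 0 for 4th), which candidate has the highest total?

Sam

Farid: 5×1 + 3×2 + 3×1 + 5×3 + 2×1 = 31
Noor: 5×0 + 3×3 + 3×0 + 5×1 + 2×3 = 20
Wendy: 5×3 + 3×1 + 3×2 + 5×0 + 2×0 = 24
Sam: 5×2 + 3×0 + 3×3 + 5×2 + 2×2 = 33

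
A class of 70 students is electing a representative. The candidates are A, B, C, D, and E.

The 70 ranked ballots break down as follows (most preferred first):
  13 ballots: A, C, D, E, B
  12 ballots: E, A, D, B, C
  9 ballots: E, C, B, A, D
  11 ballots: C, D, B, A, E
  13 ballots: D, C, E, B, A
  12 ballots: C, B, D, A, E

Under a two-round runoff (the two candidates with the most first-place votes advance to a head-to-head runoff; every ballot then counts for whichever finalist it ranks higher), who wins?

Round 1 first-place votes: A 13, B 0, C 23, D 13, E 21. C and E advance.
Runoff: C is ranked above E on 49 ballots, E above C on 21.

C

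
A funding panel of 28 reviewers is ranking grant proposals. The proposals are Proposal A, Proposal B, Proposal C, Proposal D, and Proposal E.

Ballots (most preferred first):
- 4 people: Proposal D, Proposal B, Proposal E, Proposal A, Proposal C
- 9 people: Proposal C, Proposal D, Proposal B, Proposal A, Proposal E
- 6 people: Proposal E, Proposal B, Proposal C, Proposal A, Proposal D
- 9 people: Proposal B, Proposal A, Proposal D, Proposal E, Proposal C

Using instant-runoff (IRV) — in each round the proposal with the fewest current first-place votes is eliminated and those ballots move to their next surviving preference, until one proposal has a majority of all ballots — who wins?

Proposal B

Round 1: Proposal A 0, Proposal B 9, Proposal C 9, Proposal D 4, Proposal E 6. Proposal A eliminated.
Round 2: Proposal B 9, Proposal C 9, Proposal D 4, Proposal E 6. Proposal D eliminated.
Round 3: Proposal B 13, Proposal C 9, Proposal E 6. Proposal E eliminated.
Round 4: Proposal B 19, Proposal C 9. Proposal B has a majority (≥15).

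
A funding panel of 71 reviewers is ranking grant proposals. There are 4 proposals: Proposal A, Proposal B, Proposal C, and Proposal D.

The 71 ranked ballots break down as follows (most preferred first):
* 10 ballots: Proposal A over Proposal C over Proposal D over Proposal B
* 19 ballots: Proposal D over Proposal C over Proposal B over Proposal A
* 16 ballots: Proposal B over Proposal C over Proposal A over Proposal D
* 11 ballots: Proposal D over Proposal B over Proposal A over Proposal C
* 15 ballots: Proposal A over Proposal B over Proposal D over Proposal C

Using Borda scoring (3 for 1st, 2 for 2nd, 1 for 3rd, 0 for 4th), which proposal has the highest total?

Proposal B

Proposal A: 10×3 + 19×0 + 16×1 + 11×1 + 15×3 = 102
Proposal B: 10×0 + 19×1 + 16×3 + 11×2 + 15×2 = 119
Proposal C: 10×2 + 19×2 + 16×2 + 11×0 + 15×0 = 90
Proposal D: 10×1 + 19×3 + 16×0 + 11×3 + 15×1 = 115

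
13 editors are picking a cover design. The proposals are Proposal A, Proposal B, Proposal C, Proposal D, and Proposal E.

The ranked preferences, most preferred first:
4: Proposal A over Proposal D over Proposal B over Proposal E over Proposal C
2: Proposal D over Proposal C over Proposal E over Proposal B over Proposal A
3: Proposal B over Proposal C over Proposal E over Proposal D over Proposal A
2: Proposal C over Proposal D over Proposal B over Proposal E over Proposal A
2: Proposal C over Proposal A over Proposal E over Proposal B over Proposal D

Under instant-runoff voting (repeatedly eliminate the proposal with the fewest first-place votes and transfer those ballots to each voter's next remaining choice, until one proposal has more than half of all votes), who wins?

Round 1: Proposal A 4, Proposal B 3, Proposal C 4, Proposal D 2, Proposal E 0. Proposal E eliminated.
Round 2: Proposal A 4, Proposal B 3, Proposal C 4, Proposal D 2. Proposal D eliminated.
Round 3: Proposal A 4, Proposal B 3, Proposal C 6. Proposal B eliminated.
Round 4: Proposal A 4, Proposal C 9. Proposal C has a majority (≥7).

Proposal C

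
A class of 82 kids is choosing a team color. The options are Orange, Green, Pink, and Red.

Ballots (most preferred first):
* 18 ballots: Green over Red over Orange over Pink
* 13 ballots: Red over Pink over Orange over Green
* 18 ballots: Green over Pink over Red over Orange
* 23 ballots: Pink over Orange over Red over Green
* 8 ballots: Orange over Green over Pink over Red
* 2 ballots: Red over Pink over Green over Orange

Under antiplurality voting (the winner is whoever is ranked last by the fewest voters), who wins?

Red

Last-place votes: Orange 20, Green 36, Pink 18, Red 8.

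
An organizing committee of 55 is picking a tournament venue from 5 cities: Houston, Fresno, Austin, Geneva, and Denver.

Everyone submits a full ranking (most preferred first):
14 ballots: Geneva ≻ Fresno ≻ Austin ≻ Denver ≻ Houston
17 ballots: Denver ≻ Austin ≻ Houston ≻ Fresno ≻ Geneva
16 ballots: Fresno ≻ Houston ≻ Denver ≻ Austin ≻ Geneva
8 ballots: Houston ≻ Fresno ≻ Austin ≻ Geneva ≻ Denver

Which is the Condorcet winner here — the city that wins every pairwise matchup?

Fresno

Fresno vs Houston: 30–25
Fresno vs Austin: 38–17
Fresno vs Geneva: 41–14
Fresno vs Denver: 38–17
Fresno beats every other city.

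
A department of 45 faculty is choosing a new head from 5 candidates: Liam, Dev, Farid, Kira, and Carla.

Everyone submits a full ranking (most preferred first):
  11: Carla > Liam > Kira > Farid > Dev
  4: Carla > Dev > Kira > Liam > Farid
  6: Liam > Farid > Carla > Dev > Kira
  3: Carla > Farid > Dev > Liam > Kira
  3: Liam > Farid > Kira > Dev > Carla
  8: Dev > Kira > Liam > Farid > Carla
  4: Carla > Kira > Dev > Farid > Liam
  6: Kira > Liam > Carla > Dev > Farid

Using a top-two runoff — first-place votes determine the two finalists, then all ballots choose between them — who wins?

Round 1 first-place votes: Liam 9, Dev 8, Farid 0, Kira 6, Carla 22. Carla and Liam advance.
Runoff: Carla is ranked above Liam on 22 ballots, Liam above Carla on 23.

Liam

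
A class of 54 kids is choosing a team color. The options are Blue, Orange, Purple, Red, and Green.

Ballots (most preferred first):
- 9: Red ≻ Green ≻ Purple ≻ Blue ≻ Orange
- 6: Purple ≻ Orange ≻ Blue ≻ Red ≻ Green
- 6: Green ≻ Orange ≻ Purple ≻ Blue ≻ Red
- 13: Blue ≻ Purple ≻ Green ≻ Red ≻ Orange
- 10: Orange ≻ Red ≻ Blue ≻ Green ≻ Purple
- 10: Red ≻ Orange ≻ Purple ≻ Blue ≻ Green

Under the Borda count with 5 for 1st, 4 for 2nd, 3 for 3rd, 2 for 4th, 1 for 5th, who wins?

Red

Blue: 9×2 + 6×3 + 6×2 + 13×5 + 10×3 + 10×2 = 163
Orange: 9×1 + 6×4 + 6×4 + 13×1 + 10×5 + 10×4 = 160
Purple: 9×3 + 6×5 + 6×3 + 13×4 + 10×1 + 10×3 = 167
Red: 9×5 + 6×2 + 6×1 + 13×2 + 10×4 + 10×5 = 179
Green: 9×4 + 6×1 + 6×5 + 13×3 + 10×2 + 10×1 = 141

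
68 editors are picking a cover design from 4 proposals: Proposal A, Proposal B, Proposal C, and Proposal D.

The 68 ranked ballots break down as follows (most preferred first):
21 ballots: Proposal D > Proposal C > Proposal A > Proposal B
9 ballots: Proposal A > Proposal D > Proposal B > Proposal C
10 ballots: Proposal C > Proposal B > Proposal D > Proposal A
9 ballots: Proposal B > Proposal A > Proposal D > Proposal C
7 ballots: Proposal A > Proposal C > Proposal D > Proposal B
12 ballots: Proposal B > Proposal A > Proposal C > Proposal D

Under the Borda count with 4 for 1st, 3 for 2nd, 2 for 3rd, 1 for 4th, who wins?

Proposal A

Proposal A: 21×2 + 9×4 + 10×1 + 9×3 + 7×4 + 12×3 = 179
Proposal B: 21×1 + 9×2 + 10×3 + 9×4 + 7×1 + 12×4 = 160
Proposal C: 21×3 + 9×1 + 10×4 + 9×1 + 7×3 + 12×2 = 166
Proposal D: 21×4 + 9×3 + 10×2 + 9×2 + 7×2 + 12×1 = 175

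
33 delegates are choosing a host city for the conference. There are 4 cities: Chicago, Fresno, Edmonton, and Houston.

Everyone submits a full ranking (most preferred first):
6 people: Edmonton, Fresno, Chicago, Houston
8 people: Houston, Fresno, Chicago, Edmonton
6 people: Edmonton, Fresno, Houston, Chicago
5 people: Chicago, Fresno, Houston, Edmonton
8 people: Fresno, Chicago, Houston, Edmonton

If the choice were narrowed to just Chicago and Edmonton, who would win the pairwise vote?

Chicago is ranked above Edmonton on 21 ballots; Edmonton above Chicago on 12.

Chicago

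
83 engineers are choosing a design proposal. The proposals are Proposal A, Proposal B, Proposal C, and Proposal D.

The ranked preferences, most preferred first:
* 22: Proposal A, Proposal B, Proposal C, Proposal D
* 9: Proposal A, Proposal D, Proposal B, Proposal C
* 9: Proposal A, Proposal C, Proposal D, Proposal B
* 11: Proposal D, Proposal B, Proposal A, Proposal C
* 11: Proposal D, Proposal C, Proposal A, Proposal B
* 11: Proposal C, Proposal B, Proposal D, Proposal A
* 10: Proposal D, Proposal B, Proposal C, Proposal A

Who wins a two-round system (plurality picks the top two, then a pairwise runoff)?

Proposal D

Round 1 first-place votes: Proposal A 40, Proposal B 0, Proposal C 11, Proposal D 32. Proposal A and Proposal D advance.
Runoff: Proposal A is ranked above Proposal D on 40 ballots, Proposal D above Proposal A on 43.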